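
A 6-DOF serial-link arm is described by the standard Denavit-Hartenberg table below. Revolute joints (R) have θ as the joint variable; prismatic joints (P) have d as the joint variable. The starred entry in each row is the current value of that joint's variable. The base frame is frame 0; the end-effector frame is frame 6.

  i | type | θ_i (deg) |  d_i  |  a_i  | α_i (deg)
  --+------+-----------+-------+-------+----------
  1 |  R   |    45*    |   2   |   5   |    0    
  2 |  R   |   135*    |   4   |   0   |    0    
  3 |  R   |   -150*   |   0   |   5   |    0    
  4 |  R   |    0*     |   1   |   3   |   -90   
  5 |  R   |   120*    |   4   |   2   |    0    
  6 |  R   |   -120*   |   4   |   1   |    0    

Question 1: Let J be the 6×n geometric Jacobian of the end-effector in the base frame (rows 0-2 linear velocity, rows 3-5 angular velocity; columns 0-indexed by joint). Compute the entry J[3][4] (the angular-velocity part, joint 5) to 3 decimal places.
axis z_4 = (-0.5000,0.8660,0.0000); lever o_n−o_4 = (-4.0000,6.9282,-1.7321)
cross product → J_v[:, 4] = (-1.5000,-0.8660,-0.0000)
J_ω[:, 4] = z_4
entry J[3][4] = -0.5000

-0.500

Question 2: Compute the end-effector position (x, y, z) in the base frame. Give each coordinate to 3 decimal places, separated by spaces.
6.464 14.464 5.268

after link 1: o_1 = (3.5355, 3.5355, 2.0000)
after link 2: o_2 = (3.5355, 3.5355, 6.0000)
after link 3: o_3 = (7.8657, 6.0355, 6.0000)
after link 4: o_4 = (10.4637, 7.5355, 7.0000)
after link 5: o_5 = (7.5977, 10.4996, 5.2679)
after link 6: o_6 = (6.4637, 14.4637, 5.2679)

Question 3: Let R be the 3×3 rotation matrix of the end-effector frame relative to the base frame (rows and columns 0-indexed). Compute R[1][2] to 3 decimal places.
End-effector z-axis (col 2 of R) = (-0.5000,0.8660,0.0000)
R[1][2] = 0.8660

0.866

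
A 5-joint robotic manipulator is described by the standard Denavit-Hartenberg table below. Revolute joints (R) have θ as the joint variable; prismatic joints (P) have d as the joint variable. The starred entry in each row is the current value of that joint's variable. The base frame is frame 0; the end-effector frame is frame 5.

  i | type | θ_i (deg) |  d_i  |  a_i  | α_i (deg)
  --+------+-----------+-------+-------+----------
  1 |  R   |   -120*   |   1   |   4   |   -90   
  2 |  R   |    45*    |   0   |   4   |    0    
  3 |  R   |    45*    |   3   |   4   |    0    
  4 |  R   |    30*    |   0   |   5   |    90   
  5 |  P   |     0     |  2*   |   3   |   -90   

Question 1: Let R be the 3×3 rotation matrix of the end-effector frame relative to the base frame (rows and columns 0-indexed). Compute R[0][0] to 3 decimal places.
End-effector x-axis (col 0 of R) = (0.2500,0.4330,-0.8660)
R[0][0] = 0.2500

0.250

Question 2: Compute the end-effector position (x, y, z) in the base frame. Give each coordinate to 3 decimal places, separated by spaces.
after link 1: o_1 = (-2.0000, -3.4641, 1.0000)
after link 2: o_2 = (-3.4142, -5.9136, -1.8284)
after link 3: o_3 = (-0.8161, -7.4136, -5.8284)
after link 4: o_4 = (0.4339, -5.2485, -10.1586)
after link 5: o_5 = (0.3178, -5.4495, -13.7566)

0.318 -5.449 -13.757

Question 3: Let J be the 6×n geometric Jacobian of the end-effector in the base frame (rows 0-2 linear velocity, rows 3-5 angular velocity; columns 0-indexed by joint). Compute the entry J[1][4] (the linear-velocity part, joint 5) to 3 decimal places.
prismatic axis z_4 = (-0.4330,-0.7500,-0.5000)
J_v[:, 4] = z_4; J_ω[:, 4] = (0,0,0)
entry J[1][4] = -0.7500

-0.750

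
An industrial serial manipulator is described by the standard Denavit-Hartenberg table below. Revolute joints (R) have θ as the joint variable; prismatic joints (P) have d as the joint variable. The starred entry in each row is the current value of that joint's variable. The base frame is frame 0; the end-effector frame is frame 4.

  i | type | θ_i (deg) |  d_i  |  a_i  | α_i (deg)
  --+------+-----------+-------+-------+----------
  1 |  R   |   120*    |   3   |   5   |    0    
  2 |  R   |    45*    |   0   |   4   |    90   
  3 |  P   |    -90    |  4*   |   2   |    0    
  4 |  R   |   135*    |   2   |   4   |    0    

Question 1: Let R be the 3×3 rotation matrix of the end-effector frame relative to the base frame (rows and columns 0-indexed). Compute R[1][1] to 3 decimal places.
-0.183

End-effector y-axis (col 1 of R) = (0.6830,-0.1830,0.7071)
R[1][1] = -0.1830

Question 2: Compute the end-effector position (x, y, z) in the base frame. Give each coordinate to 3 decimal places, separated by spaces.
-7.543 11.893 3.828

after link 1: o_1 = (-2.5000, 4.3301, 3.0000)
after link 2: o_2 = (-6.3637, 5.3654, 3.0000)
after link 3: o_3 = (-5.3284, 9.2291, 1.0000)
after link 4: o_4 = (-7.5428, 11.8930, 3.8284)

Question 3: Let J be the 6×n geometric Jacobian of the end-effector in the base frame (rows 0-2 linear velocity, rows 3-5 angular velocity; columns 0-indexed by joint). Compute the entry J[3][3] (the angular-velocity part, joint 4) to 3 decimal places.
0.259

axis z_3 = (0.2588,0.9659,0.0000); lever o_n−o_3 = (-2.2144,2.6639,2.8284)
cross product → J_v[:, 3] = (2.7321,-0.7321,2.8284)
J_ω[:, 3] = z_3
entry J[3][3] = 0.2588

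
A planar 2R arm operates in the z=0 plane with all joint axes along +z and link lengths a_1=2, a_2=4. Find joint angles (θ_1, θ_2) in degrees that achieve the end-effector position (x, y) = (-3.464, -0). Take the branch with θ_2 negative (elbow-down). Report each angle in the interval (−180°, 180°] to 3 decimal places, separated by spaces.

-89.997 -120.003

cos θ_2 = (11.9993−2²−4²)/(2·2·4) = -0.5000; θ_2 = -120.0029° (elbow-down)
β = atan2(-0.0000,-3.4640) = -180.0000°; ψ = atan2(-3.4640,-0.0002) = -90.0029°
θ_1 = β − ψ = -89.9971°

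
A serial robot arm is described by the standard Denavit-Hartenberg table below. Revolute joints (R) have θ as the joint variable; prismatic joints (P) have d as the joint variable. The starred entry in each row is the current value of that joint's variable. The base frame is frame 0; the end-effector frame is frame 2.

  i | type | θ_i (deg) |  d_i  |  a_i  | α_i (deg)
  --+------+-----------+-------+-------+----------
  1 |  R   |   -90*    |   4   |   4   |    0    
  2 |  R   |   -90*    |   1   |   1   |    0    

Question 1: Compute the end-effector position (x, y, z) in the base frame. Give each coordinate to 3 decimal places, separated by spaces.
-1.000 -4.000 5.000

after link 1: o_1 = (0.0000, -4.0000, 4.0000)
after link 2: o_2 = (-1.0000, -4.0000, 5.0000)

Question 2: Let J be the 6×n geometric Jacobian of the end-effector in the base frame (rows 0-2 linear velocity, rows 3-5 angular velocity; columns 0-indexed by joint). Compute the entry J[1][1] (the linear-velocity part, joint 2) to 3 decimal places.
-1.000

axis z_1 = (0.0000,0.0000,1.0000); lever o_n−o_1 = (-1.0000,0.0000,1.0000)
cross product → J_v[:, 1] = (0.0000,-1.0000,0.0000)
J_ω[:, 1] = z_1
entry J[1][1] = -1.0000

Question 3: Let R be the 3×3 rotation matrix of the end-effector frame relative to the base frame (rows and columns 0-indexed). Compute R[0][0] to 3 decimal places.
End-effector x-axis (col 0 of R) = (-1.0000,-0.0000,0.0000)
R[0][0] = -1.0000

-1.000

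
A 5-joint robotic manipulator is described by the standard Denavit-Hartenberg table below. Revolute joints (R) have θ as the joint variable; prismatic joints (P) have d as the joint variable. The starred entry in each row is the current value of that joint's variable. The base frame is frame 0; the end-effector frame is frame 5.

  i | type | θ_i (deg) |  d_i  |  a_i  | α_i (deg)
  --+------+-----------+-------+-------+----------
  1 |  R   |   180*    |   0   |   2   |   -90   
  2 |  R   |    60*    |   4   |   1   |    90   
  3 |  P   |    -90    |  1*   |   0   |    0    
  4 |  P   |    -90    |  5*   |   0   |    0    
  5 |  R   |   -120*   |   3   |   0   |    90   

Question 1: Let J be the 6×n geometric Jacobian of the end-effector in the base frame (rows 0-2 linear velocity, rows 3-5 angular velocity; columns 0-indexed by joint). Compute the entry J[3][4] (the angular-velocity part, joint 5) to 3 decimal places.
axis z_4 = (-0.8660,0.0000,0.5000); lever o_n−o_4 = (-2.5981,0.0000,1.5000)
cross product → J_v[:, 4] = (-0.0000,0.0000,-0.0000)
J_ω[:, 4] = z_4
entry J[3][4] = -0.8660

-0.866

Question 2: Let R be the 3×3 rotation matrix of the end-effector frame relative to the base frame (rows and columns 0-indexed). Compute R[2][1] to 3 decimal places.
End-effector y-axis (col 1 of R) = (-0.8660,0.0000,0.5000)
R[2][1] = 0.5000

0.500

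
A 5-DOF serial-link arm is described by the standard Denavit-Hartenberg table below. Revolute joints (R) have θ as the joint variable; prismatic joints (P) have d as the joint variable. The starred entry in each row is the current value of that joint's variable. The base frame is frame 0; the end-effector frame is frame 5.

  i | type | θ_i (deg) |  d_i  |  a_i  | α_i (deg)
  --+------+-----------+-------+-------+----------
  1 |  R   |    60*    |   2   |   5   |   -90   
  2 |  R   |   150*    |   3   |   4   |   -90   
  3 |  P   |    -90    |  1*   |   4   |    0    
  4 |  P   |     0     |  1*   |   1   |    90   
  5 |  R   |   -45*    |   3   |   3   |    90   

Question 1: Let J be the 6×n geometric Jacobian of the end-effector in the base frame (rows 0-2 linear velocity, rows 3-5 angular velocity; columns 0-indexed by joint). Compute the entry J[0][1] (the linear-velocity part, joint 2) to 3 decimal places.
-0.303

axis z_1 = (-0.8660,0.5000,0.0000); lever o_n−o_1 = (-9.1680,4.3632,-0.6051)
cross product → J_v[:, 1] = (-0.3025,-0.5240,0.8054)
J_ω[:, 1] = z_1
entry J[0][1] = -0.3025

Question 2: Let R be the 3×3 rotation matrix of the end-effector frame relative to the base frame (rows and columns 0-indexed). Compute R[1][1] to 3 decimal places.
End-effector y-axis (col 1 of R) = (0.4330,0.7500,0.5000)
R[1][1] = 0.7500

0.750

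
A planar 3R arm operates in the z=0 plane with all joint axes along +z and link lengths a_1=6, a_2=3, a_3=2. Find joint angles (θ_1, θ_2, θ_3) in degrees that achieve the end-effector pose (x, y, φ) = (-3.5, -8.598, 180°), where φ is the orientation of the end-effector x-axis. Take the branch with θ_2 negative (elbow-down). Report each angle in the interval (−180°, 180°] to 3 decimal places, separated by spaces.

-89.999 -30.004 -59.997

wrist centre = target − a_3·(cos φ, sin φ) = (-1.5000, -8.5980)
cos θ_2 = (76.1756−6²−3²)/(2·6·3) = 0.8660; θ_2 = -30.0042° (elbow-down)
β = atan2(-8.5980,-1.5000) = -99.8962°; ψ = atan2(-1.5002,8.5980) = -9.8974°
θ_1 = β − ψ = -89.9987°
θ_3 = φ − θ_1 − θ_2 = -59.9971° (wrapped to (-180°,180°])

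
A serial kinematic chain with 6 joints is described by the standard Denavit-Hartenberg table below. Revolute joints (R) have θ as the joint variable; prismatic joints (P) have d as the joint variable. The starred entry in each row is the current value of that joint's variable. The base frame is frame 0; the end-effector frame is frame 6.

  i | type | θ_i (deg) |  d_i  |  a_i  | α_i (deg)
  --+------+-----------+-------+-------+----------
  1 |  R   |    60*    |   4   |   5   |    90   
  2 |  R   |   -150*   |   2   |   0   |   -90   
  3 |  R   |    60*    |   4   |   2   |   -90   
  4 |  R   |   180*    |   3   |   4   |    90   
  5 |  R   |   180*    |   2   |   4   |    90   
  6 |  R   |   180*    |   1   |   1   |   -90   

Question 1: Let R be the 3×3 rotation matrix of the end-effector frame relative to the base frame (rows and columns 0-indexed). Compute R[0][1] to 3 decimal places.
End-effector y-axis (col 1 of R) = (0.0580,-0.8995,-0.4330)
R[0][1] = 0.0580

0.058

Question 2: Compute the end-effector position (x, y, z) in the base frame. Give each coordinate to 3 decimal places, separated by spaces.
after link 1: o_1 = (2.5000, 4.3301, 4.0000)
after link 2: o_2 = (4.2321, 3.3301, 4.0000)
after link 3: o_3 = (3.2990, 5.1782, 0.0359)
after link 4: o_4 = (6.9910, 7.6447, 2.3349)
after link 5: o_5 = (2.6250, 7.0107, 3.0670)
after link 6: o_6 = (3.5335, 7.8522, 3.7500)

3.533 7.852 3.750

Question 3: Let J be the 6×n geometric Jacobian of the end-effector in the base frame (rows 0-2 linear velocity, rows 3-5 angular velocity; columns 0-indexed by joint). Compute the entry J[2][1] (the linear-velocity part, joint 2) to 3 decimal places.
axis z_1 = (0.8660,-0.5000,0.0000); lever o_n−o_1 = (1.0335,3.5221,-0.2500)
cross product → J_v[:, 1] = (0.1250,0.2165,3.5670)
J_ω[:, 1] = z_1
entry J[2][1] = 3.5670

3.567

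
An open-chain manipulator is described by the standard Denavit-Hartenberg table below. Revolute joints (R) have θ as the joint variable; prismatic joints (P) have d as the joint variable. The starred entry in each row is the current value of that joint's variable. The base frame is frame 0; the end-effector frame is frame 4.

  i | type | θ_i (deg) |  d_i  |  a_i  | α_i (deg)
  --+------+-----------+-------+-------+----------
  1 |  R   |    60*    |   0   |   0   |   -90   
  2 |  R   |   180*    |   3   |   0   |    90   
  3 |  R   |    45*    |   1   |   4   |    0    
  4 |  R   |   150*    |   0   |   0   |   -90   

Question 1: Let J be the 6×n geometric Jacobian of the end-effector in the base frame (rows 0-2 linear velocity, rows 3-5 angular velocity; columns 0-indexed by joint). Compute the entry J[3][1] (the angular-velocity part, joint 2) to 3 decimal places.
-0.866

axis z_1 = (-0.8660,0.5000,0.0000); lever o_n−o_1 = (-6.4618,0.4647,-1.0000)
cross product → J_v[:, 1] = (-0.5000,-0.8660,2.8284)
J_ω[:, 1] = z_1
entry J[3][1] = -0.8660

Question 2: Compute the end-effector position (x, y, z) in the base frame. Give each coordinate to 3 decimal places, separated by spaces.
after link 1: o_1 = (0.0000, 0.0000, 0.0000)
after link 2: o_2 = (-2.5981, 1.5000, 0.0000)
after link 3: o_3 = (-6.4618, 0.4647, -1.0000)
after link 4: o_4 = (-6.4618, 0.4647, -1.0000)

-6.462 0.465 -1.000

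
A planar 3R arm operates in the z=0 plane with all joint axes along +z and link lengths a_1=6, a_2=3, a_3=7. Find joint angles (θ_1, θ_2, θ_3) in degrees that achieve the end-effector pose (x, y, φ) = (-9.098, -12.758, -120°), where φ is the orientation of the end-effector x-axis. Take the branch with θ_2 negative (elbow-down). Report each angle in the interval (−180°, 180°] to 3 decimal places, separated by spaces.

wrist centre = target − a_3·(cos φ, sin φ) = (-5.5980, -6.6958)
cos θ_2 = (76.1716−6²−3²)/(2·6·3) = 0.8659; θ_2 = -30.0168° (elbow-down)
β = atan2(-6.6958,-5.5980) = -129.8971°; ψ = atan2(-1.5008,8.5976) = -9.9015°
θ_1 = β − ψ = -119.9956°
θ_3 = φ − θ_1 − θ_2 = 30.0124° (wrapped to (-180°,180°])

-119.996 -30.017 30.012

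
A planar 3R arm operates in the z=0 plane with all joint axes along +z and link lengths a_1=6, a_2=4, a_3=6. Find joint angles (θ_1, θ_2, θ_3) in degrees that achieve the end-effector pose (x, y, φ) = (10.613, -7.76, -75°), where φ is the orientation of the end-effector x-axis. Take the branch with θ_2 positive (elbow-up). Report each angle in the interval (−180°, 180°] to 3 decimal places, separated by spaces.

-29.996 44.995 -89.999

wrist centre = target − a_3·(cos φ, sin φ) = (9.0601, -1.9644)
cos θ_2 = (85.9442−6²−4²)/(2·6·4) = 0.7072; θ_2 = 44.9948° (elbow-up)
β = atan2(-1.9644,9.0601) = -12.2337°; ψ = atan2(2.8282,8.8287) = 17.7623°
θ_1 = β − ψ = -29.9960°
θ_3 = φ − θ_1 − θ_2 = -89.9988° (wrapped to (-180°,180°])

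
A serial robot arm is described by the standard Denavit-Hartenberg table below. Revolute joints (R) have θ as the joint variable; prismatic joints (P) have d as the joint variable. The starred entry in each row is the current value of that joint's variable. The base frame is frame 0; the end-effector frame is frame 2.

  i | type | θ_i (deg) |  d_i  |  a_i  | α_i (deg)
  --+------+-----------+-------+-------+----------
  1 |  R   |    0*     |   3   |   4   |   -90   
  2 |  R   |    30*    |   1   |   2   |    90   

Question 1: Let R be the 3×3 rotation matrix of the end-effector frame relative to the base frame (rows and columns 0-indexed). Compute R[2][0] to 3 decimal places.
-0.500

End-effector x-axis (col 0 of R) = (0.8660,0.0000,-0.5000)
R[2][0] = -0.5000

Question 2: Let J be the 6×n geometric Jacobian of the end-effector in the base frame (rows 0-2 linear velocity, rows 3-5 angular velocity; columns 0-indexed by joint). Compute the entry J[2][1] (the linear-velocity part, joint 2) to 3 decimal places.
axis z_1 = (0.0000,1.0000,0.0000); lever o_n−o_1 = (1.7321,1.0000,-1.0000)
cross product → J_v[:, 1] = (-1.0000,0.0000,-1.7321)
J_ω[:, 1] = z_1
entry J[2][1] = -1.7321

-1.732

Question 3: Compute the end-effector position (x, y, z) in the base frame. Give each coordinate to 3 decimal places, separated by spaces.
5.732 1.000 2.000

after link 1: o_1 = (4.0000, 0.0000, 3.0000)
after link 2: o_2 = (5.7321, 1.0000, 2.0000)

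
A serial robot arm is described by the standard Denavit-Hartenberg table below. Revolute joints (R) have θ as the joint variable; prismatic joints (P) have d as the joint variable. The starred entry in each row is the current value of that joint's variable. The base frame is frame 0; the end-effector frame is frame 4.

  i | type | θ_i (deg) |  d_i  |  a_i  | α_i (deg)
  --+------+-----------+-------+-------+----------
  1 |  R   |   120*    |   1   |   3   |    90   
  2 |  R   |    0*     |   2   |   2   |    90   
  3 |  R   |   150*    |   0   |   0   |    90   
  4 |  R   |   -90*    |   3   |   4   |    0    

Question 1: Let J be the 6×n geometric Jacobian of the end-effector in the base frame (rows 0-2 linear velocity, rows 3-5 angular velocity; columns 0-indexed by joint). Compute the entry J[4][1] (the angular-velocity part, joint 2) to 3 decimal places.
axis z_1 = (0.8660,0.5000,0.0000); lever o_n−o_1 = (2.2321,5.3301,4.0000)
cross product → J_v[:, 1] = (2.0000,-3.4641,3.5000)
J_ω[:, 1] = z_1
entry J[4][1] = 0.5000

0.500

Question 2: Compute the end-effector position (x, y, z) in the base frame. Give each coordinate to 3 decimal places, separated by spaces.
after link 1: o_1 = (-1.5000, 2.5981, 1.0000)
after link 2: o_2 = (-0.7679, 5.3301, 1.0000)
after link 3: o_3 = (-0.7679, 5.3301, 1.0000)
after link 4: o_4 = (0.7321, 7.9282, 5.0000)

0.732 7.928 5.000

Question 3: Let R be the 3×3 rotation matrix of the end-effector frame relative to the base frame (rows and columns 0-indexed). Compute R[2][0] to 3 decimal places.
1.000

End-effector x-axis (col 0 of R) = (-0.0000,-0.0000,1.0000)
R[2][0] = 1.0000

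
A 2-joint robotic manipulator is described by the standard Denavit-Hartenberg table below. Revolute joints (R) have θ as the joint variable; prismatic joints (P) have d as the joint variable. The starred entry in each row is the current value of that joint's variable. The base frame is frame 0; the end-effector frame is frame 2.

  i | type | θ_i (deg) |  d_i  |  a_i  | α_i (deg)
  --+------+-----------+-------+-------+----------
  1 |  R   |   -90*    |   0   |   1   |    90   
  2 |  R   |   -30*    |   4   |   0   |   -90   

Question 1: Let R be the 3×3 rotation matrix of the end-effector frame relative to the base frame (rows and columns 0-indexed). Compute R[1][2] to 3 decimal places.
-0.500

End-effector z-axis (col 2 of R) = (0.0000,-0.5000,0.8660)
R[1][2] = -0.5000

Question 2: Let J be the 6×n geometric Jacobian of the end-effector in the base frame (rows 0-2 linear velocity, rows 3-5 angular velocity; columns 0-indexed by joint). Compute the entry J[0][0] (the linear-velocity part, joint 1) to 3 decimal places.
axis z_0 = ẑ; lever o_n−o_0 = (-4.0000,-1.0000,0.0000)
cross product → J_v[:, 0] = (1.0000,-4.0000,0.0000)
J_ω[:, 0] = z_0
entry J[0][0] = 1.0000

1.000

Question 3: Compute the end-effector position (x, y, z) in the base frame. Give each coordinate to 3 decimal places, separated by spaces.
-4.000 -1.000 0.000

after link 1: o_1 = (0.0000, -1.0000, 0.0000)
after link 2: o_2 = (-4.0000, -1.0000, 0.0000)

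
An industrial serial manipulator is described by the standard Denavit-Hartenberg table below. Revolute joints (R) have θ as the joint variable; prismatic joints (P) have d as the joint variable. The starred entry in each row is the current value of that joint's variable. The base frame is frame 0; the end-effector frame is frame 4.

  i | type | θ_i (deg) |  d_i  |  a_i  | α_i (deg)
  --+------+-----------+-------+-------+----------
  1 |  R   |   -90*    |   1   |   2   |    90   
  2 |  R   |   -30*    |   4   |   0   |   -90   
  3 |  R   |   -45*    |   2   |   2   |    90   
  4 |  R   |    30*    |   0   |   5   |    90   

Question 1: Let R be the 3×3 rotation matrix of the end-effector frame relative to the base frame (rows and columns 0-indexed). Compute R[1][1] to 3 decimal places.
0.612

End-effector y-axis (col 1 of R) = (-0.7071,0.6124,0.3536)
R[1][1] = 0.6124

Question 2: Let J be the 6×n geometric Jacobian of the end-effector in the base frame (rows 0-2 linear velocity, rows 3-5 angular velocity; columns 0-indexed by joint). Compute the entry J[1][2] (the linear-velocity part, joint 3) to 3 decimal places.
axis z_2 = (0.0000,-0.5000,0.8660); lever o_n−o_2 = (-4.4761,-6.1264,1.6591)
cross product → J_v[:, 2] = (4.4761,-3.8764,-2.2380)
J_ω[:, 2] = z_2
entry J[1][2] = -3.8764

-3.876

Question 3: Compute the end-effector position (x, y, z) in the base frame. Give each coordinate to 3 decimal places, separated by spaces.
after link 1: o_1 = (0.0000, -2.0000, 1.0000)
after link 2: o_2 = (-4.0000, -2.0000, 1.0000)
after link 3: o_3 = (-5.4142, -4.2247, 2.0249)
after link 4: o_4 = (-8.4761, -8.1264, 2.6591)

-8.476 -8.126 2.659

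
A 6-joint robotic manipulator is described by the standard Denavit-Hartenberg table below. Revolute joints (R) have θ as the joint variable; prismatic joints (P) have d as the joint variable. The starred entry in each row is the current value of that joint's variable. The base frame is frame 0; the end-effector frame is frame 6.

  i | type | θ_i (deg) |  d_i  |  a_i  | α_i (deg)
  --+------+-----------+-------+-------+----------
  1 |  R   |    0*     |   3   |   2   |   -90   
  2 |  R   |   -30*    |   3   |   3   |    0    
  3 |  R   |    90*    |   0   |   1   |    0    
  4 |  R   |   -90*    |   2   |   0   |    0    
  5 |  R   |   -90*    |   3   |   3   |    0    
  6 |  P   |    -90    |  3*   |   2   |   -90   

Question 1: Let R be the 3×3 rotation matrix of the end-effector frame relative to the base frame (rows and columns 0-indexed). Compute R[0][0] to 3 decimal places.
-0.866

End-effector x-axis (col 0 of R) = (-0.8660,0.0000,-0.5000)
R[0][0] = -0.8660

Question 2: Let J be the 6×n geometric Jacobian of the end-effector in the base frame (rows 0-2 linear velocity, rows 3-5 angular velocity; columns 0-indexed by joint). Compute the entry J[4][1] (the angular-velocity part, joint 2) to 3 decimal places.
1.000

axis z_1 = (0.0000,1.0000,0.0000); lever o_n−o_1 = (-0.1340,11.0000,2.2321)
cross product → J_v[:, 1] = (2.2321,-0.0000,0.1340)
J_ω[:, 1] = z_1
entry J[4][1] = 1.0000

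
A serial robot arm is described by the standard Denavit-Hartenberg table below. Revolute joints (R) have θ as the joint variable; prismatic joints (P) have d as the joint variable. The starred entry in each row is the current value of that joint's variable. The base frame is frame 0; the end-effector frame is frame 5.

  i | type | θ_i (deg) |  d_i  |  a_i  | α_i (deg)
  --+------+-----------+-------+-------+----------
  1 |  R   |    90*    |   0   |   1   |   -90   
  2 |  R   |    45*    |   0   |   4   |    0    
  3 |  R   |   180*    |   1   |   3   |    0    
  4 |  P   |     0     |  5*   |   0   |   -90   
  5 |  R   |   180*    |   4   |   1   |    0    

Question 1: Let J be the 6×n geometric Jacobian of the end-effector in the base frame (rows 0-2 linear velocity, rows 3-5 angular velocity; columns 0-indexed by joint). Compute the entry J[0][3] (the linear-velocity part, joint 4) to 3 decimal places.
-1.000

prismatic axis z_3 = (-1.0000,0.0000,0.0000)
J_v[:, 3] = z_3; J_ω[:, 3] = (0,0,0)
entry J[0][3] = -1.0000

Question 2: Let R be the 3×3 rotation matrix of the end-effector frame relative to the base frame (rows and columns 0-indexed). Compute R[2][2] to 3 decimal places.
0.707

End-effector z-axis (col 2 of R) = (0.0000,0.7071,0.7071)
R[2][2] = 0.7071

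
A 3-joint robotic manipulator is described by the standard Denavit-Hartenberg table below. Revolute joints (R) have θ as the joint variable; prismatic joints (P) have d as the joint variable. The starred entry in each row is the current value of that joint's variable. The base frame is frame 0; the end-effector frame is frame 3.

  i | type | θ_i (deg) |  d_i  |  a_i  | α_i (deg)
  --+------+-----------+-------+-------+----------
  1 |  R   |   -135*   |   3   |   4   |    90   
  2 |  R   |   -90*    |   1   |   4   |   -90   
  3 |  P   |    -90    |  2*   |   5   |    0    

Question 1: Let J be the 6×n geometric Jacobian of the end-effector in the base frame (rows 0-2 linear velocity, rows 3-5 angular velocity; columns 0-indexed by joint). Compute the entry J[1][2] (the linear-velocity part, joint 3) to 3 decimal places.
-0.707

prismatic axis z_2 = (-0.7071,-0.7071,0.0000)
J_v[:, 2] = z_2; J_ω[:, 2] = (0,0,0)
entry J[1][2] = -0.7071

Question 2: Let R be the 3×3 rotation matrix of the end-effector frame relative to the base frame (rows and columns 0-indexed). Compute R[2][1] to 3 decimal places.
End-effector y-axis (col 1 of R) = (-0.0000,-0.0000,-1.0000)
R[2][1] = -1.0000

-1.000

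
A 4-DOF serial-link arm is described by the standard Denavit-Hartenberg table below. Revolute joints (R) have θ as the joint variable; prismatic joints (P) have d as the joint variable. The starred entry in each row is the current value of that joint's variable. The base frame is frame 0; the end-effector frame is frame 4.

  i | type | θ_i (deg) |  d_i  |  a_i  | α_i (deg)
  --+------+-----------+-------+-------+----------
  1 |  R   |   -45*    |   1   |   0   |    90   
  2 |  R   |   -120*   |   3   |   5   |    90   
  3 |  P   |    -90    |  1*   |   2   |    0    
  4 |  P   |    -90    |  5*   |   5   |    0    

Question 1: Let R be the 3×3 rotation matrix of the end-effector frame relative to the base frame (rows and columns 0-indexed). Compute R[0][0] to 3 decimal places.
End-effector x-axis (col 0 of R) = (0.3536,-0.3536,0.8660)
R[0][0] = 0.3536

0.354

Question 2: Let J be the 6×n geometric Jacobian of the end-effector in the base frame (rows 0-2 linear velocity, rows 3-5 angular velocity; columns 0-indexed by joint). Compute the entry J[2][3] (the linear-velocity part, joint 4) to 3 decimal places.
0.500

prismatic axis z_3 = (-0.6124,0.6124,0.5000)
J_v[:, 3] = z_3; J_ω[:, 3] = (0,0,0)
entry J[2][3] = 0.5000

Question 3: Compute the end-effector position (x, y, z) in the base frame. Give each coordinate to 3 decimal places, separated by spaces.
-4.381 2.967 4.000

after link 1: o_1 = (0.0000, 0.0000, 1.0000)
after link 2: o_2 = (-3.8891, -0.3536, -3.3301)
after link 3: o_3 = (-3.0872, 1.6730, -2.8301)
after link 4: o_4 = (-4.3813, 2.9671, 4.0000)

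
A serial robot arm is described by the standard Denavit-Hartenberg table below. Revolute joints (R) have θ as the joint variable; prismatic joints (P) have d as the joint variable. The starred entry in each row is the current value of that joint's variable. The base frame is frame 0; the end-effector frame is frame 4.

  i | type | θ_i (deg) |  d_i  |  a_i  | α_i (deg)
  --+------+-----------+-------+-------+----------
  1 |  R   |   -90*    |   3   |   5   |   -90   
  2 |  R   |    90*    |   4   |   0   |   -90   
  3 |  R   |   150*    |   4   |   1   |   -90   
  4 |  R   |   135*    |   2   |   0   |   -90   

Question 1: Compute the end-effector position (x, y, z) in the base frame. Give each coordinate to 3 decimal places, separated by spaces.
after link 1: o_1 = (0.0000, -5.0000, 3.0000)
after link 2: o_2 = (4.0000, -5.0000, 3.0000)
after link 3: o_3 = (3.5000, -1.0000, 3.8660)
after link 4: o_4 = (5.2321, -1.0000, 4.8660)

5.232 -1.000 4.866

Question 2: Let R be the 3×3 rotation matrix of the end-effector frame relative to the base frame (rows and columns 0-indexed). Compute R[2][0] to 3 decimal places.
-0.612

End-effector x-axis (col 0 of R) = (0.3536,-0.7071,-0.6124)
R[2][0] = -0.6124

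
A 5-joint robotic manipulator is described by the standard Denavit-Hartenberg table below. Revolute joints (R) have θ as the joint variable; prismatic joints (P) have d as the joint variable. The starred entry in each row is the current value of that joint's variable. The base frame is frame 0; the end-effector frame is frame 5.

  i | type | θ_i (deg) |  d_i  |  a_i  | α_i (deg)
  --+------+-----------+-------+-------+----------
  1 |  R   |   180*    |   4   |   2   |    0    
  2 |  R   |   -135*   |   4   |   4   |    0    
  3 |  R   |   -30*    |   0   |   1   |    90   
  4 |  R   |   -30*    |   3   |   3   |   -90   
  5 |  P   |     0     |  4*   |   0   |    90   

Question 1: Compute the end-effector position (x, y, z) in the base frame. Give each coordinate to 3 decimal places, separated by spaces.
7.012 1.380 9.964

after link 1: o_1 = (-2.0000, 0.0000, 4.0000)
after link 2: o_2 = (0.8284, 2.8284, 8.0000)
after link 3: o_3 = (1.7944, 3.0872, 8.0000)
after link 4: o_4 = (5.0804, 0.8619, 6.5000)
after link 5: o_5 = (7.0122, 1.3795, 9.9641)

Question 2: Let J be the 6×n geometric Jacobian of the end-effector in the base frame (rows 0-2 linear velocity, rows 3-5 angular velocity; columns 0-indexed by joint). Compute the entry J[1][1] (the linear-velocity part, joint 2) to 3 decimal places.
axis z_1 = (0.0000,0.0000,1.0000); lever o_n−o_1 = (9.0122,1.3795,5.9641)
cross product → J_v[:, 1] = (-1.3795,9.0122,0.0000)
J_ω[:, 1] = z_1
entry J[1][1] = 9.0122

9.012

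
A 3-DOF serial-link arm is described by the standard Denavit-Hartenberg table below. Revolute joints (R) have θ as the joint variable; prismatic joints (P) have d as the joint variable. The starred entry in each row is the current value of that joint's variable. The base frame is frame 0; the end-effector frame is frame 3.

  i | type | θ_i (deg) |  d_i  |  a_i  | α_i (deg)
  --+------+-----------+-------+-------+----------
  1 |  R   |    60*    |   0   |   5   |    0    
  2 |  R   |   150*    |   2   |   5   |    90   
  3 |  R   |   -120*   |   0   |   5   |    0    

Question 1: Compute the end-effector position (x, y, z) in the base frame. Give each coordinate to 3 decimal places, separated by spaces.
0.335 3.080 -2.330

after link 1: o_1 = (2.5000, 4.3301, 0.0000)
after link 2: o_2 = (-1.8301, 1.8301, 2.0000)
after link 3: o_3 = (0.3349, 3.0801, -2.3301)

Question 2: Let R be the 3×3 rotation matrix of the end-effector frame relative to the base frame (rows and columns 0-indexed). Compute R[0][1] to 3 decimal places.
-0.750

End-effector y-axis (col 1 of R) = (-0.7500,-0.4330,-0.5000)
R[0][1] = -0.7500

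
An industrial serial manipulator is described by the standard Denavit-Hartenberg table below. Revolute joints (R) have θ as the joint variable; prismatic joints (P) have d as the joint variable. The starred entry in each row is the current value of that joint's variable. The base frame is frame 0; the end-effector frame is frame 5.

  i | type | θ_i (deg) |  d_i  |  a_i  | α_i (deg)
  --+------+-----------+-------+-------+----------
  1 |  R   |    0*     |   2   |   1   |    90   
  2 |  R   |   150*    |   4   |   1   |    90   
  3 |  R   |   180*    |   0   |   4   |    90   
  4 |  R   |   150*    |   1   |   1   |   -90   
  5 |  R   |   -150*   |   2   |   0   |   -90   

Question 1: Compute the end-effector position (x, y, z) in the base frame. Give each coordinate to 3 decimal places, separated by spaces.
1.366 -5.000 0.366

after link 1: o_1 = (1.0000, 0.0000, 2.0000)
after link 2: o_2 = (0.1340, -4.0000, 2.5000)
after link 3: o_3 = (3.5981, -4.0000, 0.5000)
after link 4: o_4 = (3.0981, -5.0000, 1.3660)
after link 5: o_5 = (1.3660, -5.0000, 0.3660)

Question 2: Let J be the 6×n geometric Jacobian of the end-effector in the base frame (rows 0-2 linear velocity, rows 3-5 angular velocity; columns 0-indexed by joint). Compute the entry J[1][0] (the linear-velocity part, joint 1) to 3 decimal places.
axis z_0 = ẑ; lever o_n−o_0 = (1.3660,-5.0000,0.3660)
cross product → J_v[:, 0] = (5.0000,1.3660,-0.0000)
J_ω[:, 0] = z_0
entry J[1][0] = 1.3660

1.366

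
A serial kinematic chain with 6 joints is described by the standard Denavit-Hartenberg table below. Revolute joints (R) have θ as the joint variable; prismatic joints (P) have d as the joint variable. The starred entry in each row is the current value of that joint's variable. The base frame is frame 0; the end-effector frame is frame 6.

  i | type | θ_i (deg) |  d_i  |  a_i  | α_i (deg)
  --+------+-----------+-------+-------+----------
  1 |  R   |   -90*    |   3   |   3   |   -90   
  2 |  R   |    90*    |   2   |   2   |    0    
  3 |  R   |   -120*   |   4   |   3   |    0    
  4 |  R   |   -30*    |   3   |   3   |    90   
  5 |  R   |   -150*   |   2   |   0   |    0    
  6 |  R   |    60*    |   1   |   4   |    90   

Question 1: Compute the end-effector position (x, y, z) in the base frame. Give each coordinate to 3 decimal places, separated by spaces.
after link 1: o_1 = (0.0000, -3.0000, 3.0000)
after link 2: o_2 = (2.0000, -3.0000, 1.0000)
after link 3: o_3 = (6.0000, -5.5981, 2.5000)
after link 4: o_4 = (9.0000, -7.0981, 5.0981)
after link 5: o_5 = (9.0000, -5.3660, 6.0981)
after link 6: o_6 = (5.0000, -4.5000, 6.5981)

5.000 -4.500 6.598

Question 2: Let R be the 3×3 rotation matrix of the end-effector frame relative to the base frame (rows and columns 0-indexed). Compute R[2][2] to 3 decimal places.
-0.866

End-effector z-axis (col 2 of R) = (0.0000,0.5000,-0.8660)
R[2][2] = -0.8660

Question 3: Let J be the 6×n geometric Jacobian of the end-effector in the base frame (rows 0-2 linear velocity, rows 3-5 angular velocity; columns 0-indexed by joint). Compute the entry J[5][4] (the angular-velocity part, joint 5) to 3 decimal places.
axis z_4 = (-0.0000,0.8660,0.5000); lever o_n−o_4 = (-4.0000,2.5981,1.5000)
cross product → J_v[:, 4] = (-0.0000,-2.0000,3.4641)
J_ω[:, 4] = z_4
entry J[5][4] = 0.5000

0.500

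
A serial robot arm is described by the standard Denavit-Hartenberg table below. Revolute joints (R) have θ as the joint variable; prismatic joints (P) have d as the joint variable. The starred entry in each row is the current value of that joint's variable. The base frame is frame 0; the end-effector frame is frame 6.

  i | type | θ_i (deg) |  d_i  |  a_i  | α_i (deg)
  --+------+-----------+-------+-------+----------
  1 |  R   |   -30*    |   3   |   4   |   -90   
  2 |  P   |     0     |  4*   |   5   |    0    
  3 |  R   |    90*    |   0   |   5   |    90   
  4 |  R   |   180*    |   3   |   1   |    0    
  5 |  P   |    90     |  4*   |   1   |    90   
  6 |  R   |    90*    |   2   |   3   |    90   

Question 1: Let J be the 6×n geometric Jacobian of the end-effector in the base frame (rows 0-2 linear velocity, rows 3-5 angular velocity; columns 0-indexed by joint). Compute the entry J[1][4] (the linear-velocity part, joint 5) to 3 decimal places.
-0.500

prismatic axis z_4 = (0.8660,-0.5000,0.0000)
J_v[:, 4] = z_4; J_ω[:, 4] = (0,0,0)
entry J[1][4] = -0.5000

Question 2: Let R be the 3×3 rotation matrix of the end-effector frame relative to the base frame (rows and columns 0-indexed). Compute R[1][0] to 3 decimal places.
-0.500

End-effector x-axis (col 0 of R) = (0.8660,-0.5000,0.0000)
R[1][0] = -0.5000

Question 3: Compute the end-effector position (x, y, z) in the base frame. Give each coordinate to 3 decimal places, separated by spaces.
17.954 -6.902 1.000

after link 1: o_1 = (3.4641, -2.0000, 3.0000)
after link 2: o_2 = (9.7942, -1.0359, 3.0000)
after link 3: o_3 = (9.7942, -1.0359, -2.0000)
after link 4: o_4 = (12.3923, -2.5359, -1.0000)
after link 5: o_5 = (15.3564, -5.4019, -1.0000)
after link 6: o_6 = (17.9545, -6.9019, 1.0000)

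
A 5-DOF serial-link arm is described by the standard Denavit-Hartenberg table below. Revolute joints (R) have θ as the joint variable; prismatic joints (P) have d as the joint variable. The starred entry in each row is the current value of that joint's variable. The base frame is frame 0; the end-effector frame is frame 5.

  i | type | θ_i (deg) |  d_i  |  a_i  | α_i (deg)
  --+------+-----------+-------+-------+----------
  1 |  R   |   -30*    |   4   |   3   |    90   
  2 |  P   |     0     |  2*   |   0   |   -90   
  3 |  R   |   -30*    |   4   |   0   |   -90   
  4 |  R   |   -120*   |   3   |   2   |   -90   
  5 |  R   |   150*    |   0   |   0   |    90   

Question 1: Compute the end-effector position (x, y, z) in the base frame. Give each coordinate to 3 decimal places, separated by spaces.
3.696 -0.866 9.732

after link 1: o_1 = (2.5981, -1.5000, 4.0000)
after link 2: o_2 = (1.5981, -3.2321, 4.0000)
after link 3: o_3 = (1.5981, -3.2321, 8.0000)
after link 4: o_4 = (3.6962, -0.8660, 9.7321)
after link 5: o_5 = (3.6962, -0.8660, 9.7321)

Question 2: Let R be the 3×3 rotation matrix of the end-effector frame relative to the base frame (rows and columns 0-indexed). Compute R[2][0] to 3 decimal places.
-0.750

End-effector x-axis (col 0 of R) = (-0.2165,-0.6250,-0.7500)
R[2][0] = -0.7500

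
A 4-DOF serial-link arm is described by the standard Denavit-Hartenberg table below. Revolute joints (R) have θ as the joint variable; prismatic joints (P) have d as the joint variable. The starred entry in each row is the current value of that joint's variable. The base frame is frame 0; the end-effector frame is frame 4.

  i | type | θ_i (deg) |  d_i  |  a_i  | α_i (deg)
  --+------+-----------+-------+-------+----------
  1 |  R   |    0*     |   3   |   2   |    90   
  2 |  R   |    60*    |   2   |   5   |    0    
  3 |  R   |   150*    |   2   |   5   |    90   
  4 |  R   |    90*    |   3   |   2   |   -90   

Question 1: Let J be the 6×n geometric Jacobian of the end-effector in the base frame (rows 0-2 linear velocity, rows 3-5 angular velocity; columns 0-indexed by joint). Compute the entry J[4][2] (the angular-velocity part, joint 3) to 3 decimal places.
axis z_2 = (0.0000,-1.0000,0.0000); lever o_n−o_2 = (-5.8301,-4.0000,0.0981)
cross product → J_v[:, 2] = (-0.0981,-0.0000,-5.8301)
J_ω[:, 2] = z_2
entry J[4][2] = -1.0000

-1.000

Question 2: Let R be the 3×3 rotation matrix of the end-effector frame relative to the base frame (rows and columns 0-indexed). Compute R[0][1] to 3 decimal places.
End-effector y-axis (col 1 of R) = (0.5000,0.0000,-0.8660)
R[0][1] = 0.5000

0.500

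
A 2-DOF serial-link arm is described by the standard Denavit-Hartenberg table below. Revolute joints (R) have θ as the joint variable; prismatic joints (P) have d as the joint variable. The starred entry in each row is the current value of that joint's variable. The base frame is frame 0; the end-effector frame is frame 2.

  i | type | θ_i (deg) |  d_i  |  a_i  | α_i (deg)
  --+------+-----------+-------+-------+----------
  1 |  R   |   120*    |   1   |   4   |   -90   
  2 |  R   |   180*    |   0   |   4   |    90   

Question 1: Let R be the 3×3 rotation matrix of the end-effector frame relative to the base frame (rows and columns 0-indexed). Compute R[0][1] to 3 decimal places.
-0.866

End-effector y-axis (col 1 of R) = (-0.8660,-0.5000,0.0000)
R[0][1] = -0.8660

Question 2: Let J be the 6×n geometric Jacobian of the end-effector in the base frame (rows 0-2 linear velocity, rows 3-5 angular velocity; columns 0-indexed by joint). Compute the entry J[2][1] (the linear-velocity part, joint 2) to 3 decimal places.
4.000

axis z_1 = (-0.8660,-0.5000,0.0000); lever o_n−o_1 = (2.0000,-3.4641,-0.0000)
cross product → J_v[:, 1] = (0.0000,-0.0000,4.0000)
J_ω[:, 1] = z_1
entry J[2][1] = 4.0000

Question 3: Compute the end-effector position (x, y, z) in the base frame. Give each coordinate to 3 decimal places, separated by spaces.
-0.000 -0.000 1.000

after link 1: o_1 = (-2.0000, 3.4641, 1.0000)
after link 2: o_2 = (-0.0000, -0.0000, 1.0000)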